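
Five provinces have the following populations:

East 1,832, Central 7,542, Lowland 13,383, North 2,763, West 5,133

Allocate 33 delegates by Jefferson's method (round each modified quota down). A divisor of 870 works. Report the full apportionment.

With modified divisor 870: modified quotas East 2.106, Central 8.669, Lowland 15.383, North 3.176, West 5.900.
Rounding down: East 2, Central 8, Lowland 15, North 3, West 5 (total 33).

East: 2; Central: 8; Lowland: 15; North: 3; West: 5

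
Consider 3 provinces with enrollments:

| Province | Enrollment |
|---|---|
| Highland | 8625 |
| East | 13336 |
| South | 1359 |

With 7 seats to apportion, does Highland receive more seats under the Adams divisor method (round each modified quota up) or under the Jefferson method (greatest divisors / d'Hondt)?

Adams: Highland 2, East 4, South 1.
Jefferson: Highland 3, East 4, South 0.
Highland gets 2 under Adams and 3 under Jefferson.

Jefferson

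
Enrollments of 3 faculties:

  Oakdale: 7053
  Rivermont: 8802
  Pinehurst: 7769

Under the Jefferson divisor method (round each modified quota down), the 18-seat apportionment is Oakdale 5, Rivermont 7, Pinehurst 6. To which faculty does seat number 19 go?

Oakdale

Priority for the next seat is population ÷ (current seats + 1).
Priorities: Oakdale 1175.500, Rivermont 1100.250, Pinehurst 1109.857.
Highest priority: Oakdale.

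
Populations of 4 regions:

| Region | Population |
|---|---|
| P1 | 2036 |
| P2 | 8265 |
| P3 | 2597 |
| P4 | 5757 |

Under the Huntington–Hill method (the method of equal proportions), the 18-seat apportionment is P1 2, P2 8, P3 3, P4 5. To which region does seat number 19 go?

P4

Priority for the next seat is population ÷ (√(s·(s+1))).
Priorities: P1 831.194, P2 974.040, P3 749.689, P4 1051.080.
Highest priority: P4.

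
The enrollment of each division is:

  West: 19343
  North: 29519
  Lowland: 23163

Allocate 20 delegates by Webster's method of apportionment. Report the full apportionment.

Standard divisor 72025/20 ≈ 3601.25; standard quotas: West 5.371, North 8.197, Lowland 6.432.
Rounding to the nearest integer gives 5, 8, 6 = 19 seats, so the divisor must be adjusted.
With modified divisor 3540: modified quotas West 5.464, North 8.339, Lowland 6.543.
Rounding to the nearest integer: West 5, North 8, Lowland 7 (total 20).

West 5, North 8, Lowland 7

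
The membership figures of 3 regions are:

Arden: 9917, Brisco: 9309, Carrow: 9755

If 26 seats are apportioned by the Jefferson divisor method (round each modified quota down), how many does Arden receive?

Standard divisor 28981/26 ≈ 1114.654; standard quotas: Arden 8.897, Brisco 8.351, Carrow 8.752.
Rounding down gives 8, 8, 8 = 24 seats, so the divisor must be adjusted.
With modified divisor 1060: modified quotas Arden 9.356, Brisco 8.782, Carrow 9.203.
Rounding down: Arden 9, Brisco 8, Carrow 9 (total 26).
Arden receives 9.

9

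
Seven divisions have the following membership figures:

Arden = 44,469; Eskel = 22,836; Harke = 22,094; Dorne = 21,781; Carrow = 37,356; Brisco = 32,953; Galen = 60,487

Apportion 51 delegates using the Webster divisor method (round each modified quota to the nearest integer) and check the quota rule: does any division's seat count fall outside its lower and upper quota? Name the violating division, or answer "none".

none

Standard quotas: Arden 9.372, Eskel 4.813, Harke 4.657, Dorne 4.591, Carrow 7.873, Brisco 6.945, Galen 12.749.
Webster allocation: Arden 9, Eskel 5, Harke 5, Dorne 5, Carrow 8, Brisco 7, Galen 12.
Every allocation lies between the lower and upper quota.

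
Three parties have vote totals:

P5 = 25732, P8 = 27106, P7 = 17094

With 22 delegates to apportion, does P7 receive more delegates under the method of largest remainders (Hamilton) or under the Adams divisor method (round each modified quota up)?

Hamilton: P5 8, P8 9, P7 5.
Adams: P5 8, P8 8, P7 6.
P7 gets 5 under Hamilton and 6 under Adams.

Adams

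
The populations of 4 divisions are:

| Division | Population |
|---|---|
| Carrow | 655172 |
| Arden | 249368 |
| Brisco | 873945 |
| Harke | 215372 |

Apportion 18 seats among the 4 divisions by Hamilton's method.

Carrow 6; Arden 2; Brisco 8; Harke 2

Standard divisor: 1993857 ÷ 18 ≈ 110769.833.
Standard quotas: Carrow 5.9147, Arden 2.2512, Brisco 7.8897, Harke 1.9443.
Lower quotas: Carrow 5, Arden 2, Brisco 7, Harke 1 (sum 15, leaving 3 seats).
Remainders in descending order: Harke 0.9443, Carrow 0.9147, Brisco 0.8897, Arden 0.2512.
Largest remainders: Harke, Carrow, Brisco receive the extra seats.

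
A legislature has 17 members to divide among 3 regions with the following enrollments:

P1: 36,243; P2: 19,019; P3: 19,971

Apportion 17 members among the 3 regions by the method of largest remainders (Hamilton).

P1=8, P2=4, P3=5

The standard divisor is 75233/17 ≈ 4425.471.
Standard quotas: P1 8.1896, P2 4.2976, P3 4.5127.
Lower quotas: P1 8, P2 4, P3 4 (sum 16, leaving 1 seat).
Remainders in descending order: P3 0.5127, P2 0.2976, P1 0.1896.
The surplus seat goes to P3.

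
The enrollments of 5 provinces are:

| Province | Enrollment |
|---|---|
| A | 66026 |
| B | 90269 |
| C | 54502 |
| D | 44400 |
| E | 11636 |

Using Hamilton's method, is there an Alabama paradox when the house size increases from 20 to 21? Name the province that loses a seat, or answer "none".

none

At 20 seats: A 5, B 7, C 4, D 3, E 1.
At 21 seats: A 5, B 7, C 4, D 4, E 1.
No province's allocation decreased.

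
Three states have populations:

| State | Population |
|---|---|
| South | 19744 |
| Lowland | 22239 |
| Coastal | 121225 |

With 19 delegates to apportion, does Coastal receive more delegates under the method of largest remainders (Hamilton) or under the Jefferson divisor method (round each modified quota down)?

Jefferson

Hamilton: South 2, Lowland 3, Coastal 14.
Jefferson: South 2, Lowland 2, Coastal 15.
Coastal gets 14 under Hamilton and 15 under Jefferson.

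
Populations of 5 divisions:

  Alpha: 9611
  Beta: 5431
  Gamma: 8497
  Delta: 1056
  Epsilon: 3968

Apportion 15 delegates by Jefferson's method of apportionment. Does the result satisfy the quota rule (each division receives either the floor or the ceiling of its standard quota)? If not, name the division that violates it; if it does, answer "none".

Standard quotas: Alpha 5.047, Beta 2.852, Gamma 4.462, Delta 0.555, Epsilon 2.084.
Jefferson allocation: Alpha 5, Beta 3, Gamma 5, Delta 0, Epsilon 2.
Every allocation lies between the lower and upper quota.

none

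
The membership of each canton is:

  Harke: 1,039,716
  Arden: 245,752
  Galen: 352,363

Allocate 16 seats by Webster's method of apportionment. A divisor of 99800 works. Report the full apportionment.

With modified divisor 99800: modified quotas Harke 10.418, Arden 2.462, Galen 3.531.
Rounding to the nearest integer: Harke 10, Arden 2, Galen 4 (total 16).

Harke 10; Arden 2; Galen 4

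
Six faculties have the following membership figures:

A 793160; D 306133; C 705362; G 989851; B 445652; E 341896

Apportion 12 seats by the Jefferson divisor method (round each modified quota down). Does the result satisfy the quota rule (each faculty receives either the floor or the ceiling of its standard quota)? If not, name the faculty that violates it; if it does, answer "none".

none

Standard quotas: A 2.657, D 1.026, C 2.363, G 3.316, B 1.493, E 1.145.
Jefferson allocation: A 3, D 1, C 2, G 4, B 1, E 1.
Every allocation lies between the lower and upper quota.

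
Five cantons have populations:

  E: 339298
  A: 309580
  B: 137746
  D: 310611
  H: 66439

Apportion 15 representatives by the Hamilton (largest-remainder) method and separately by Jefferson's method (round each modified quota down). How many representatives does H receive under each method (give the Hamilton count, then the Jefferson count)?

1 and 0

Hamilton: E 4, A 4, B 2, D 4, H 1.
Jefferson: E 5, A 4, B 2, D 4, H 0.
H gets 1 under Hamilton and 0 under Jefferson.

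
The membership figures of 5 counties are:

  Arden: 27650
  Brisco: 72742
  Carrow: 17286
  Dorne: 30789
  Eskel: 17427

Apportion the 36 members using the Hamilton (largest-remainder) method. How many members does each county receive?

Standard divisor: 165894 ÷ 36 ≈ 4608.167.
Standard quotas: Arden 6.0002, Brisco 15.7855, Carrow 3.7512, Dorne 6.6814, Eskel 3.7818.
Lower quotas: Arden 6, Brisco 15, Carrow 3, Dorne 6, Eskel 3 (sum 33, leaving 3 seats).
Remainders in descending order: Brisco 0.7855, Eskel 0.7818, Carrow 0.7512, Dorne 0.6814, Arden 0.0002.
Largest remainders: Brisco, Eskel, Carrow receive the extra seats.

Arden 6; Brisco 16; Carrow 4; Dorne 6; Eskel 4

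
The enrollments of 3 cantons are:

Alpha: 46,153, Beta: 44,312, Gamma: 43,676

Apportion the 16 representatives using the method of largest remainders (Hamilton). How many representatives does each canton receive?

Standard divisor: 134141 ÷ 16 ≈ 8383.812.
Standard quotas: Alpha 5.5050, Beta 5.2854, Gamma 5.2096.
Lower quotas: Alpha 5, Beta 5, Gamma 5 (sum 15, leaving 1 seat).
Remainders in descending order: Alpha 0.5050, Beta 0.2854, Gamma 0.2096.
The surplus seat goes to Alpha.

Alpha 6; Beta 5; Gamma 5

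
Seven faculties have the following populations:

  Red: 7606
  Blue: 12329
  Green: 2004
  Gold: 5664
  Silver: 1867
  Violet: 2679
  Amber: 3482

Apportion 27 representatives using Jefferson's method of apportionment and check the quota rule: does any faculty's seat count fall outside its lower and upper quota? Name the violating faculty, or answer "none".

none

Standard quotas: Red 5.764, Blue 9.343, Green 1.519, Gold 4.292, Silver 1.415, Violet 2.030, Amber 2.639.
Jefferson allocation: Red 6, Blue 10, Green 1, Gold 4, Silver 1, Violet 2, Amber 3.
Every allocation lies between the lower and upper quota.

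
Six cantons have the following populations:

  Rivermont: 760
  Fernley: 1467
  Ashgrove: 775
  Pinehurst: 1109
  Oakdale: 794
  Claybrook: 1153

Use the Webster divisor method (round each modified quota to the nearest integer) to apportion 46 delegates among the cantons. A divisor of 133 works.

Rivermont: 6; Fernley: 11; Ashgrove: 6; Pinehurst: 8; Oakdale: 6; Claybrook: 9

With modified divisor 133: modified quotas Rivermont 5.714, Fernley 11.030, Ashgrove 5.827, Pinehurst 8.338, Oakdale 5.970, Claybrook 8.669.
Rounding to the nearest integer: Rivermont 6, Fernley 11, Ashgrove 6, Pinehurst 8, Oakdale 6, Claybrook 9 (total 46).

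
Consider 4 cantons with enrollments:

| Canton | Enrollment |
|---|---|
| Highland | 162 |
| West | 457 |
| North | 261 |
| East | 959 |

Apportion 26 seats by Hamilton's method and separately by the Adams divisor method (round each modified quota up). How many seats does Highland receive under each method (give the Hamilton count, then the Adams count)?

2 and 3

Hamilton: Highland 2, West 6, North 4, East 14.
Adams: Highland 3, West 6, North 4, East 13.
Highland gets 2 under Hamilton and 3 under Adams.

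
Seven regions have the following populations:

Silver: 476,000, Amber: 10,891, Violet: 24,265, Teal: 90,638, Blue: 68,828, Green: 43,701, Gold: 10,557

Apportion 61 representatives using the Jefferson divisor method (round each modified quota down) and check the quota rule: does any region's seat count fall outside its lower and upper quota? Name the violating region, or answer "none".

Standard quotas: Silver 40.056, Amber 0.916, Violet 2.042, Teal 7.627, Blue 5.792, Green 3.678, Gold 0.888.
Jefferson allocation: Silver 42, Amber 0, Violet 2, Teal 8, Blue 6, Green 3, Gold 0.
Silver has quota 40.056 (lower 40, upper 41) but receives 42 — outside the quota interval.

Silver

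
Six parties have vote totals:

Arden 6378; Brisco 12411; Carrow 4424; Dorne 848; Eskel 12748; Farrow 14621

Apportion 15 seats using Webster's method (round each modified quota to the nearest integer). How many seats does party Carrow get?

Standard divisor 51430/15 ≈ 3428.667; standard quotas: Arden 1.860, Brisco 3.620, Carrow 1.290, Dorne 0.247, Eskel 3.718, Farrow 4.264.
Rounding to the nearest integer gives Arden 2, Brisco 4, Carrow 1, Dorne 0, Eskel 4, Farrow 4 — total 15, matching the house size, so no adjustment is needed.
Carrow receives 1.

1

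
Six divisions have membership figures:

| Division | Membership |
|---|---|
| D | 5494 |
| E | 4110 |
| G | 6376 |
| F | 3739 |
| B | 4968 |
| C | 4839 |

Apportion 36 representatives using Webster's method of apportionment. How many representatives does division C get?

Standard divisor 29526/36 ≈ 820.167; standard quotas: D 6.699, E 5.011, G 7.774, F 4.559, B 6.057, C 5.900.
Rounding to the nearest integer gives 7, 5, 8, 5, 6, 6 = 37 seats, so the divisor must be adjusted.
With modified divisor 840: modified quotas D 6.540, E 4.893, G 7.590, F 4.451, B 5.914, C 5.761.
Rounding to the nearest integer: D 7, E 5, G 8, F 4, B 6, C 6 (total 36).
C receives 6.

6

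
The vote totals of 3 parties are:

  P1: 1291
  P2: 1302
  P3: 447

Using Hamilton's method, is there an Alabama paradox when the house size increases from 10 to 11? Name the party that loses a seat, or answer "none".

P3

At 10 seats: P1 4, P2 4, P3 2.
At 11 seats: P1 5, P2 5, P3 1.
P3 drops from 2 to 1.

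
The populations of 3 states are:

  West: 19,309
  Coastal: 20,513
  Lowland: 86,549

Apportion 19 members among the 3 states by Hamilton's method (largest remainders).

Standard divisor: 126371 ÷ 19 ≈ 6651.105.
Standard quotas: West 2.9031, Coastal 3.0841, Lowland 13.0127.
Lower quotas: West 2, Coastal 3, Lowland 13 (sum 18, leaving 1 seat).
Remainders in descending order: West 0.9031, Coastal 0.0841, Lowland 0.0127.
The surplus seat goes to West.

West 3; Coastal 3; Lowland 13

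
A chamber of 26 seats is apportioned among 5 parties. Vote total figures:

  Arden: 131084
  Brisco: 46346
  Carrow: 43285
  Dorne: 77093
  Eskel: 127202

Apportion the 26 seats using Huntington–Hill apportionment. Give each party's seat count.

With divisor 17118: modified quotas Arden 7.658, Brisco 2.707, Carrow 2.529, Dorne 4.504, Eskel 7.431.
Geometric-mean thresholds: Arden √(7·8)=7.483, Brisco √(2·3)=2.449, Carrow √(2·3)=2.449, Dorne √(4·5)=4.472, Eskel √(7·8)=7.483.
Each quota rounded against its threshold gives Arden 8, Brisco 3, Carrow 3, Dorne 5, Eskel 7 (total 26).

Arden=8, Brisco=3, Carrow=3, Dorne=5, Eskel=7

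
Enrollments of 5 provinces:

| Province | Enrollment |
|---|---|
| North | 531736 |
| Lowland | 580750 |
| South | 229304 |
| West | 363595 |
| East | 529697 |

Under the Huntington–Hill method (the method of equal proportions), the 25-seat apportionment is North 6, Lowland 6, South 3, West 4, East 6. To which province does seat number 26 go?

Priority for the next seat is population ÷ (√(s·(s+1))).
Priorities: North 82048.646, Lowland 89611.670, South 66194.363, West 81302.314, East 81734.022.
Highest priority: Lowland.

Lowland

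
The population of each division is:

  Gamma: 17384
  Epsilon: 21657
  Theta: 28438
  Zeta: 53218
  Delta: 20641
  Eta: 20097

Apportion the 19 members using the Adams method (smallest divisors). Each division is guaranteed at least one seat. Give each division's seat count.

Gamma: 2; Epsilon: 3; Theta: 3; Zeta: 6; Delta: 3; Eta: 2

Standard divisor 161435/19 ≈ 8496.579; standard quotas: Gamma 2.046, Epsilon 2.549, Theta 3.347, Zeta 6.263, Delta 2.429, Eta 2.365.
Rounding up gives 3, 3, 4, 7, 3, 3 = 23 seats, so the divisor must be adjusted.
With modified divisor 10200: modified quotas Gamma 1.704, Epsilon 2.123, Theta 2.788, Zeta 5.217, Delta 2.024, Eta 1.970.
Rounding up: Gamma 2, Epsilon 3, Theta 3, Zeta 6, Delta 3, Eta 2 (total 19).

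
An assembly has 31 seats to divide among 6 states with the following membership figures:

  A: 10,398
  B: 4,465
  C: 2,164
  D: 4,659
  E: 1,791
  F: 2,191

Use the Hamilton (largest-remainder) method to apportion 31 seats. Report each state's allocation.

A=12, B=5, C=3, D=6, E=2, F=3

Standard divisor: 25668 ÷ 31 = 828.
Standard quotas: A 12.5580, B 5.3925, C 2.6135, D 5.6268, E 2.1630, F 2.6461.
Lower quotas: A 12, B 5, C 2, D 5, E 2, F 2 (sum 28, leaving 3 seats).
Remainders in descending order: F 0.6461, D 0.6268, C 0.6135, A 0.5580, B 0.3925, E 0.1630.
Largest remainders: F, D, C receive the extra seats.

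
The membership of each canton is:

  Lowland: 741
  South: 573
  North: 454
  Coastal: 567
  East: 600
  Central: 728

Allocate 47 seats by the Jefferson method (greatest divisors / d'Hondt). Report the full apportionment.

Lowland=10; South=7; North=6; Coastal=7; East=8; Central=9

Standard divisor 3663/47 ≈ 77.936; standard quotas: Lowland 9.508, South 7.352, North 5.825, Coastal 7.275, East 7.699, Central 9.341.
Rounding down gives 9, 7, 5, 7, 7, 9 = 44 seats, so the divisor must be adjusted.
With modified divisor 73: modified quotas Lowland 10.151, South 7.849, North 6.219, Coastal 7.767, East 8.219, Central 9.973.
Rounding down: Lowland 10, South 7, North 6, Coastal 7, East 8, Central 9 (total 47).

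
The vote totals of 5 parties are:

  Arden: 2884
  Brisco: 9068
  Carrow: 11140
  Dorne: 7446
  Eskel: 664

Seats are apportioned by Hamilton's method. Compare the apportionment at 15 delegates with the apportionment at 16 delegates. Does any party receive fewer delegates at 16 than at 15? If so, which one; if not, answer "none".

At 15 seats: Arden 2, Brisco 4, Carrow 5, Dorne 4, Eskel 0.
At 16 seats: Arden 1, Brisco 5, Carrow 6, Dorne 4, Eskel 0.
Arden drops from 2 to 1.

Arden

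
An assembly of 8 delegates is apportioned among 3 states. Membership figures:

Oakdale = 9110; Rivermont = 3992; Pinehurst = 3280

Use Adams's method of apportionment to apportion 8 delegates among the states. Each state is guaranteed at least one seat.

Oakdale 4; Rivermont 2; Pinehurst 2

Standard divisor 16382/8 ≈ 2047.75; standard quotas: Oakdale 4.449, Rivermont 1.949, Pinehurst 1.602.
Rounding up gives 5, 2, 2 = 9 seats, so the divisor must be adjusted.
With modified divisor 2700: modified quotas Oakdale 3.374, Rivermont 1.479, Pinehurst 1.215.
Rounding up: Oakdale 4, Rivermont 2, Pinehurst 2 (total 8).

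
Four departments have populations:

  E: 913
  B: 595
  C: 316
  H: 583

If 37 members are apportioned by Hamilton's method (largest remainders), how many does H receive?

9

Standard divisor: 2407 ÷ 37 ≈ 65.054.
Standard quotas: E 14.034, B 9.146, C 4.857, H 8.962.
Lower quotas: E 14, B 9, C 4, H 8 (sum 35, leaving 2 seats).
Remainders in descending order: H 0.962, C 0.857, B 0.146, E 0.034.
Largest remainders: H, C receive the extra seats.
H receives 9.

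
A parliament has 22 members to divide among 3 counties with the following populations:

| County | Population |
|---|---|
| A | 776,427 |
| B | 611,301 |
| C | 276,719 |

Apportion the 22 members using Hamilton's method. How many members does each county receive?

The standard divisor is 1664447/22 ≈ 75656.682.
Standard quotas: A 10.2625, B 8.0799, C 3.6576.
Lower quotas: A 10, B 8, C 3 (sum 21, leaving 1 seat).
Remainders in descending order: C 0.6576, A 0.2625, B 0.0799.
The surplus seat goes to C.

A: 10, B: 8, C: 4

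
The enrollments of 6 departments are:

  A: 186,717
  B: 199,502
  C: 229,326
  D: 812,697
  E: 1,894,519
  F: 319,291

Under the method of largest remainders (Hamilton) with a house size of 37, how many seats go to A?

2

Standard divisor: 3642052 ÷ 37 ≈ 98433.838.
Standard quotas: A 1.8969, B 2.0268, C 2.3297, D 8.2563, E 19.2466, F 3.2437.
Lower quotas: A 1, B 2, C 2, D 8, E 19, F 3 (sum 35, leaving 2 seats).
Remainders in descending order: A 0.8969, C 0.3297, D 0.2563, E 0.2466, F 0.2437, B 0.0268.
The surplus seats go to A, C.
A receives 2.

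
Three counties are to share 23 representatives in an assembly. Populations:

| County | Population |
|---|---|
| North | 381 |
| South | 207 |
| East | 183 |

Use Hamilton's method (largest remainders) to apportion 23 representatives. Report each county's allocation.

North=11, South=6, East=6

The standard divisor is 771/23 ≈ 33.522.
Standard quotas: North 11.366, South 6.175, East 5.459.
Lower quotas: North 11, South 6, East 5 (sum 22, leaving 1 seat).
Remainders in descending order: East 0.459, North 0.366, South 0.175.
The surplus seat goes to East.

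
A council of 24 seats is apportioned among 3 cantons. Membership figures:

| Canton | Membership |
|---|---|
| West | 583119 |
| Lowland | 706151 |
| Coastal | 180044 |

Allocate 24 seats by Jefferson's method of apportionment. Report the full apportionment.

Standard divisor 1469314/24 ≈ 61221.417; standard quotas: West 9.525, Lowland 11.534, Coastal 2.941.
Rounding down gives 9, 11, 2 = 22 seats, so the divisor must be adjusted.
With modified divisor 58600: modified quotas West 9.951, Lowland 12.050, Coastal 3.072.
Rounding down: West 9, Lowland 12, Coastal 3 (total 24).

West 9; Lowland 12; Coastal 3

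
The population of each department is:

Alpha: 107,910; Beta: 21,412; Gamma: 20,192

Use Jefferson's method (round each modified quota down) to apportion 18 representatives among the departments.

Standard divisor 149514/18 ≈ 8306.333; standard quotas: Alpha 12.991, Beta 2.578, Gamma 2.431.
Rounding down gives 12, 2, 2 = 16 seats, so the divisor must be adjusted.
With modified divisor 7500: modified quotas Alpha 14.388, Beta 2.855, Gamma 2.692.
Rounding down: Alpha 14, Beta 2, Gamma 2 (total 18).

Alpha 14, Beta 2, Gamma 2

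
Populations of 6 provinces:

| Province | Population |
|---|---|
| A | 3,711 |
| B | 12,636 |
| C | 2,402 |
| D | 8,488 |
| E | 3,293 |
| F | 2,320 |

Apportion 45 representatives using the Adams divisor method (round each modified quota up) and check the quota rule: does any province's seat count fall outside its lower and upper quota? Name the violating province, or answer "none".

none

Standard quotas: A 5.084, B 17.310, C 3.290, D 11.627, E 4.511, F 3.178.
Adams allocation: A 5, B 17, C 4, D 11, E 5, F 3.
Every allocation lies between the lower and upper quota.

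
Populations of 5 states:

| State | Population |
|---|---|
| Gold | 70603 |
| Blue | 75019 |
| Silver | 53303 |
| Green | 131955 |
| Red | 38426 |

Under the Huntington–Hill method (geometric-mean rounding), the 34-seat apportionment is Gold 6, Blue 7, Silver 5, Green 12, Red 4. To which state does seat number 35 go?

Priority for the next seat is population ÷ (√(s·(s+1))).
Priorities: Gold 10894.279, Blue 10024.836, Silver 9731.752, Green 10564.855, Red 8592.315.
Highest priority: Gold.

Gold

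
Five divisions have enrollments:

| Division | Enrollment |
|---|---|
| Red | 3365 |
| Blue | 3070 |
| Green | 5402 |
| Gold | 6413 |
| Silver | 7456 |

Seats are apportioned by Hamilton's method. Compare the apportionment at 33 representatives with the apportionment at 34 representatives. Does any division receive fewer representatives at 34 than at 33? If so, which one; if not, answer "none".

none

At 33 seats: Red 4, Blue 4, Green 7, Gold 8, Silver 10.
At 34 seats: Red 4, Blue 4, Green 7, Gold 9, Silver 10.
No division's allocation decreased.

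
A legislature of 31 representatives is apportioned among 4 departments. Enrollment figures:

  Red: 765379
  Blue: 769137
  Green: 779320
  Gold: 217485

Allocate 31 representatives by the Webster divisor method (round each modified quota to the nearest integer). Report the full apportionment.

Red=9; Blue=9; Green=10; Gold=3

Standard divisor 2531321/31 ≈ 81655.516; standard quotas: Red 9.373, Blue 9.419, Green 9.544, Gold 2.663.
Rounding to the nearest integer gives Red 9, Blue 9, Green 10, Gold 3 — total 31, matching the house size, so no adjustment is needed.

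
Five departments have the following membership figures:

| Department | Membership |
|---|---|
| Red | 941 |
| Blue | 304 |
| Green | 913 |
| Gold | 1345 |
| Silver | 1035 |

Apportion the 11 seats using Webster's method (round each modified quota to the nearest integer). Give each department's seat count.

Red=2, Blue=1, Green=2, Gold=3, Silver=3

Standard divisor 4538/11 ≈ 412.545; standard quotas: Red 2.281, Blue 0.737, Green 2.213, Gold 3.260, Silver 2.509.
Rounding to the nearest integer gives Red 2, Blue 1, Green 2, Gold 3, Silver 3 — total 11, matching the house size, so no adjustment is needed.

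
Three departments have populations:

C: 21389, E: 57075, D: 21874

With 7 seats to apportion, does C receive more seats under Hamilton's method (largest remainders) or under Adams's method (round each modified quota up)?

Adams

Hamilton: C 1, E 4, D 2.
Adams: C 2, E 3, D 2.
C gets 1 under Hamilton and 2 under Adams.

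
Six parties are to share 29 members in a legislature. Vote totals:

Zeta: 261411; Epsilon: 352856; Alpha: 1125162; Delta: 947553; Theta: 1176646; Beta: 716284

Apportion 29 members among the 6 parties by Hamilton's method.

Zeta 2; Epsilon 2; Alpha 7; Delta 6; Theta 7; Beta 5

Standard divisor: 4579912 ÷ 29 = 157928.
Standard quotas: Zeta 1.6553, Epsilon 2.2343, Alpha 7.1245, Delta 5.9999, Theta 7.4505, Beta 4.5355.
Lower quotas: Zeta 1, Epsilon 2, Alpha 7, Delta 5, Theta 7, Beta 4 (sum 26, leaving 3 seats).
Remainders in descending order: Delta 0.9999, Zeta 0.6553, Beta 0.5355, Theta 0.4505, Epsilon 0.2343, Alpha 0.1245.
The surplus seats go to Delta, Zeta, Beta.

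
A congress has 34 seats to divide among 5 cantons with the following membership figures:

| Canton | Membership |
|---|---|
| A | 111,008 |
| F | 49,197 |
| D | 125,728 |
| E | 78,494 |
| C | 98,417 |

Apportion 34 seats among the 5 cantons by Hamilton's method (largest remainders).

Standard divisor: 462844 ÷ 34 ≈ 13613.059.
Standard quotas: A 8.1545, F 3.6140, D 9.2358, E 5.7661, C 7.2296.
Lower quotas: A 8, F 3, D 9, E 5, C 7 (sum 32, leaving 2 seats).
Remainders in descending order: E 0.7661, F 0.6140, D 0.2358, C 0.2296, A 0.1545.
The surplus seats go to E, F.

A: 8; F: 4; D: 9; E: 6; C: 7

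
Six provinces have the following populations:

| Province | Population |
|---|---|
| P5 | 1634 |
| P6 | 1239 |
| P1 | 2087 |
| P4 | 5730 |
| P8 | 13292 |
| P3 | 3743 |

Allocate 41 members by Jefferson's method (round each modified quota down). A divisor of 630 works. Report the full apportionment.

P5: 2, P6: 1, P1: 3, P4: 9, P8: 21, P3: 5

With modified divisor 630: modified quotas P5 2.594, P6 1.967, P1 3.313, P4 9.095, P8 21.098, P3 5.941.
Rounding down: P5 2, P6 1, P1 3, P4 9, P8 21, P3 5 (total 41).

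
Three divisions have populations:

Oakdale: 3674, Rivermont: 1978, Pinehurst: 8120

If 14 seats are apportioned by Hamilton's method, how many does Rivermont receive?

2

The standard divisor is 13772/14 ≈ 983.714.
Standard quotas: Oakdale 3.7348, Rivermont 2.0107, Pinehurst 8.2544.
Lower quotas: Oakdale 3, Rivermont 2, Pinehurst 8 (sum 13, leaving 1 seat).
Remainders in descending order: Oakdale 0.7348, Pinehurst 0.2544, Rivermont 0.0107.
The surplus seat goes to Oakdale.
Rivermont receives 2.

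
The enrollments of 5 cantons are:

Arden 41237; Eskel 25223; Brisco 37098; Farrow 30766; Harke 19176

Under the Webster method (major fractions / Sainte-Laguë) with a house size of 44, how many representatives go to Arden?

Standard divisor 153500/44 ≈ 3488.636; standard quotas: Arden 11.820, Eskel 7.230, Brisco 10.634, Farrow 8.819, Harke 5.497.
Rounding to the nearest integer gives Arden 12, Eskel 7, Brisco 11, Farrow 9, Harke 5 — total 44, matching the house size, so no adjustment is needed.
Arden receives 12.

12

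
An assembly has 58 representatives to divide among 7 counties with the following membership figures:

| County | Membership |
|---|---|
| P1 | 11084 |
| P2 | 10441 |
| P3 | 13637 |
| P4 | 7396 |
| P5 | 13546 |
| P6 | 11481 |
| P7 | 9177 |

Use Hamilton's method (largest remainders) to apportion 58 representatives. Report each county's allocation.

Standard divisor: 76762 ÷ 58 ≈ 1323.483.
Standard quotas: P1 8.3749, P2 7.8890, P3 10.3039, P4 5.5883, P5 10.2351, P6 8.6748, P7 6.9340.
Lower quotas: P1 8, P2 7, P3 10, P4 5, P5 10, P6 8, P7 6 (sum 54, leaving 4 seats).
Remainders in descending order: P7 0.9340, P2 0.8890, P6 0.6748, P4 0.5883, P1 0.3749, P3 0.3039, P5 0.2351.
Largest remainders: P7, P2, P6, P4 receive the extra seats.

P1=8; P2=8; P3=10; P4=6; P5=10; P6=9; P7=7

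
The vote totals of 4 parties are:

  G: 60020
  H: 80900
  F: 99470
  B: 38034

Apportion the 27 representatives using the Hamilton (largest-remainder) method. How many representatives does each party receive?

Total 278424; standard divisor 278424/27 = 10312.
Standard quotas: G 5.8204, H 7.8452, F 9.6460, B 3.6883.
Lower quotas: G 5, H 7, F 9, B 3 (sum 24, leaving 3 seats).
Remainders in descending order: H 0.8452, G 0.8204, B 0.6883, F 0.6460.
Largest remainders: H, G, B receive the extra seats.

G 6, H 8, F 9, B 4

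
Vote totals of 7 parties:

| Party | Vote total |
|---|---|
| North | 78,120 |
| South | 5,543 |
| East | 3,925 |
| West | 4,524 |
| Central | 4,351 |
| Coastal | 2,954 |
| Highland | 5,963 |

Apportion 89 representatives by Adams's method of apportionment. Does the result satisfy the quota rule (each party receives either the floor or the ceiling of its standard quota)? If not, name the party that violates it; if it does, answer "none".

Standard quotas: North 65.977, South 4.681, East 3.315, West 3.821, Central 3.675, Coastal 2.495, Highland 5.036.
Adams allocation: North 64, South 5, East 4, West 4, Central 4, Coastal 3, Highland 5.
North has quota 65.977 (lower 65, upper 66) but receives 64 — outside the quota interval.

North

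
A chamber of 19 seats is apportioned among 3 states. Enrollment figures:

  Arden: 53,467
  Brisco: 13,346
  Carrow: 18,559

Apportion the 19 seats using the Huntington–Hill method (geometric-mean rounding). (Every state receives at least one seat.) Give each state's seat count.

Arden: 12, Brisco: 3, Carrow: 4

With divisor 4467: modified quotas Arden 11.969, Brisco 2.988, Carrow 4.155.
Geometric-mean thresholds: Arden √(11·12)=11.489, Brisco √(2·3)=2.449, Carrow √(4·5)=4.472.
Each quota rounded against its threshold gives Arden 12, Brisco 3, Carrow 4 (total 19).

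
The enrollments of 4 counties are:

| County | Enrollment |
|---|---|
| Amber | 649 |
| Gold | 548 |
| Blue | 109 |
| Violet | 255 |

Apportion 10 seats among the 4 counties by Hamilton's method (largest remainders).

The standard divisor is 1561/10 ≈ 156.1.
Standard quotas: Amber 4.158, Gold 3.511, Blue 0.698, Violet 1.634.
Lower quotas: Amber 4, Gold 3, Blue 0, Violet 1 (sum 8, leaving 2 seats).
Remainders in descending order: Blue 0.698, Violet 0.634, Gold 0.511, Amber 0.158.
Largest remainders: Blue, Violet receive the extra seats.

Amber=4, Gold=3, Blue=1, Violet=2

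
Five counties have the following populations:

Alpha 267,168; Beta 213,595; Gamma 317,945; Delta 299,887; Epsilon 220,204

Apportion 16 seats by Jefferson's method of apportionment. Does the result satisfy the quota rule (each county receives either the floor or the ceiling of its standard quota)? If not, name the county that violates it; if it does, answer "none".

Standard quotas: Alpha 3.241, Beta 2.591, Gamma 3.857, Delta 3.638, Epsilon 2.672.
Jefferson allocation: Alpha 3, Beta 2, Gamma 4, Delta 4, Epsilon 3.
Every allocation lies between the lower and upper quota.

none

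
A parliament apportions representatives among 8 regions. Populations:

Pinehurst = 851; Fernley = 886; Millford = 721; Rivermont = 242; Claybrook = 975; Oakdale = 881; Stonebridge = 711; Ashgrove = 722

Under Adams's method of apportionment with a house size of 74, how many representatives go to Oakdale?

11

Standard divisor 5989/74 ≈ 80.932; standard quotas: Pinehurst 10.515, Fernley 10.947, Millford 8.909, Rivermont 2.990, Claybrook 12.047, Oakdale 10.886, Stonebridge 8.785, Ashgrove 8.921.
Rounding up gives 11, 11, 9, 3, 13, 11, 9, 9 = 76 seats, so the divisor must be adjusted.
With modified divisor 87: modified quotas Pinehurst 9.782, Fernley 10.184, Millford 8.287, Rivermont 2.782, Claybrook 11.207, Oakdale 10.126, Stonebridge 8.172, Ashgrove 8.299.
Rounding up: Pinehurst 10, Fernley 11, Millford 9, Rivermont 3, Claybrook 12, Oakdale 11, Stonebridge 9, Ashgrove 9 (total 74).
Oakdale receives 11.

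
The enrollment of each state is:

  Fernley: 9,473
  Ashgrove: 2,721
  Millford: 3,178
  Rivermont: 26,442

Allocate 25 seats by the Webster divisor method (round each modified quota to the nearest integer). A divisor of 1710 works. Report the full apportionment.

Fernley: 6; Ashgrove: 2; Millford: 2; Rivermont: 15

With modified divisor 1710: modified quotas Fernley 5.540, Ashgrove 1.591, Millford 1.858, Rivermont 15.463.
Rounding to the nearest integer: Fernley 6, Ashgrove 2, Millford 2, Rivermont 15 (total 25).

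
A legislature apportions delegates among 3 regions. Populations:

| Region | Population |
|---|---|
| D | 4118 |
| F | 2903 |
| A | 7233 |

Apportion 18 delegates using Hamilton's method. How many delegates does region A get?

9

Standard divisor: 14254 ÷ 18 ≈ 791.889.
Standard quotas: D 5.2002, F 3.6659, A 9.1339.
Lower quotas: D 5, F 3, A 9 (sum 17, leaving 1 seat).
Remainders in descending order: F 0.6659, D 0.2002, A 0.1339.
Largest remainder: F receives the extra seat.
A receives 9.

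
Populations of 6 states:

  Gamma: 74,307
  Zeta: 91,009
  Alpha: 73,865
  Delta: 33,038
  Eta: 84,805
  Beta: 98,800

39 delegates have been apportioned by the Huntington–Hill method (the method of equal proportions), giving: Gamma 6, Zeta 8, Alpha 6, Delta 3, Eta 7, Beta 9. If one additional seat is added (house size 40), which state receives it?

Priority for the next seat is population ÷ (√(s·(s+1))).
Priorities: Gamma 11465.819, Zeta 10725.514, Alpha 11397.617, Delta 9537.249, Eta 11332.545, Beta 10414.434.
Highest priority: Gamma.

Gamma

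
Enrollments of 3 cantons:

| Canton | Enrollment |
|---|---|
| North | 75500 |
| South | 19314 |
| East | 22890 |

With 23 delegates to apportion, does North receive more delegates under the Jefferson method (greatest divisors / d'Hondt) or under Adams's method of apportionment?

Jefferson

Jefferson: North 15, South 4, East 4.
Adams: North 14, South 4, East 5.
North gets 15 under Jefferson and 14 under Adams.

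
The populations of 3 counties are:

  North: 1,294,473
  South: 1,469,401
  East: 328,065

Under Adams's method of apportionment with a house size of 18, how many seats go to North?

8

Standard divisor 3091939/18 ≈ 171774.389; standard quotas: North 7.536, South 8.554, East 1.910.
Rounding up gives 8, 9, 2 = 19 seats, so the divisor must be adjusted.
With modified divisor 184300: modified quotas North 7.024, South 7.973, East 1.780.
Rounding up: North 8, South 8, East 2 (total 18).
North receives 8.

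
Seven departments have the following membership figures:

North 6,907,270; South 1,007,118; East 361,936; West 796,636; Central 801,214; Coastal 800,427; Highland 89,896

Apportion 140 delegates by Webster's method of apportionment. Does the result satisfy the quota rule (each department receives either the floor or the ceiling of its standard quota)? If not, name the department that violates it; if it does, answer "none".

North

Standard quotas: North 89.834, South 13.098, East 4.707, West 10.361, Central 10.420, Coastal 10.410, Highland 1.169.
Webster allocation: North 91, South 13, East 5, West 10, Central 10, Coastal 10, Highland 1.
North has quota 89.834 (lower 89, upper 90) but receives 91 — outside the quota interval.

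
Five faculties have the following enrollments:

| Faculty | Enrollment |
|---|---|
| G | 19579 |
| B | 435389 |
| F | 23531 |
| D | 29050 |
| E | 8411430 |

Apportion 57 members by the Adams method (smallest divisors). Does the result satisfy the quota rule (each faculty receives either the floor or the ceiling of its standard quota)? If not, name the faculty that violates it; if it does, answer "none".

Standard quotas: G 0.125, B 2.783, F 0.150, D 0.186, E 53.756.
Adams allocation: G 1, B 3, F 1, D 1, E 51.
E has quota 53.756 (lower 53, upper 54) but receives 51 — outside the quota interval.

E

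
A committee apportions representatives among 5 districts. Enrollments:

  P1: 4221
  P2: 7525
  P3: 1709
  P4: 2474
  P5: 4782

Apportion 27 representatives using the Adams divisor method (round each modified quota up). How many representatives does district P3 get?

3

Standard divisor 20711/27 ≈ 767.074; standard quotas: P1 5.503, P2 9.810, P3 2.228, P4 3.225, P5 6.234.
Rounding up gives 6, 10, 3, 4, 7 = 30 seats, so the divisor must be adjusted.
With modified divisor 840: modified quotas P1 5.025, P2 8.958, P3 2.035, P4 2.945, P5 5.693.
Rounding up: P1 6, P2 9, P3 3, P4 3, P5 6 (total 27).
P3 receives 3.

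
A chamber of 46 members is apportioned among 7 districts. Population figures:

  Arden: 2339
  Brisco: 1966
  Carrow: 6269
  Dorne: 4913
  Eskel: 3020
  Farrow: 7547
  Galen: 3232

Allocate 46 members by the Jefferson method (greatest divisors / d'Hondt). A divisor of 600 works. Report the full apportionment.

With modified divisor 600: modified quotas Arden 3.898, Brisco 3.277, Carrow 10.448, Dorne 8.188, Eskel 5.033, Farrow 12.578, Galen 5.387.
Rounding down: Arden 3, Brisco 3, Carrow 10, Dorne 8, Eskel 5, Farrow 12, Galen 5 (total 46).

Arden 3, Brisco 3, Carrow 10, Dorne 8, Eskel 5, Farrow 12, Galen 5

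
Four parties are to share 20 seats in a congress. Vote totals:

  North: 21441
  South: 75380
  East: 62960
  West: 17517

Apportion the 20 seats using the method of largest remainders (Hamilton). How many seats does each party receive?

North: 2, South: 9, East: 7, West: 2

Total 177298; standard divisor 177298/20 ≈ 8864.9.
Standard quotas: North 2.4186, South 8.5032, East 7.1022, West 1.9760.
Lower quotas: North 2, South 8, East 7, West 1 (sum 18, leaving 2 seats).
Remainders in descending order: West 0.9760, South 0.5032, North 0.4186, East 0.1022.
Largest remainders: West, South receive the extra seats.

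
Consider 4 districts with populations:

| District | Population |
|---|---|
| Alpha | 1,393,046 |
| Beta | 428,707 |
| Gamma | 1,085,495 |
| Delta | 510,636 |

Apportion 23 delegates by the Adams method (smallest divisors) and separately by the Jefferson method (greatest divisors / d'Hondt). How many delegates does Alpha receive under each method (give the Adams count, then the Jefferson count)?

9 and 10

Adams: Alpha 9, Beta 3, Gamma 7, Delta 4.
Jefferson: Alpha 10, Beta 3, Gamma 7, Delta 3.
Alpha gets 9 under Adams and 10 under Jefferson.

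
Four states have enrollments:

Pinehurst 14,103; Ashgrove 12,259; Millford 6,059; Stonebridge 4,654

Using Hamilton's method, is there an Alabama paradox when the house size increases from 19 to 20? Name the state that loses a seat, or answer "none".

Stonebridge

At 19 seats: Pinehurst 7, Ashgrove 6, Millford 3, Stonebridge 3.
At 20 seats: Pinehurst 8, Ashgrove 7, Millford 3, Stonebridge 2.
Stonebridge drops from 3 to 2.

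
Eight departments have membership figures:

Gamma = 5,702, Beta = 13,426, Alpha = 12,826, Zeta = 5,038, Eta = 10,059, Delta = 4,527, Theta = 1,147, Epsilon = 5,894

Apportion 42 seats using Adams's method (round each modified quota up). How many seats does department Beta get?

Standard divisor 58619/42 ≈ 1395.69; standard quotas: Gamma 4.085, Beta 9.620, Alpha 9.190, Zeta 3.610, Eta 7.207, Delta 3.244, Theta 0.822, Epsilon 4.223.
Rounding up gives 5, 10, 10, 4, 8, 4, 1, 5 = 47 seats, so the divisor must be adjusted.
With modified divisor 1496.94: modified quotas Gamma 3.809, Beta 8.969, Alpha 8.568, Zeta 3.366, Eta 6.720, Delta 3.024, Theta 0.766, Epsilon 3.937.
Rounding up: Gamma 4, Beta 9, Alpha 9, Zeta 4, Eta 7, Delta 4, Theta 1, Epsilon 4 (total 42).
Beta receives 9.

9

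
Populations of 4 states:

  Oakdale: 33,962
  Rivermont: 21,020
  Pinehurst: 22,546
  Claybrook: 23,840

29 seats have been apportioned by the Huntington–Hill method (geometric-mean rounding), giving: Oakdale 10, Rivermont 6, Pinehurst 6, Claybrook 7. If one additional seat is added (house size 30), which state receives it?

Priority for the next seat is population ÷ (√(s·(s+1))).
Priorities: Oakdale 3238.150, Rivermont 3243.456, Pinehurst 3478.923, Claybrook 3185.754.
Highest priority: Pinehurst.

Pinehurst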